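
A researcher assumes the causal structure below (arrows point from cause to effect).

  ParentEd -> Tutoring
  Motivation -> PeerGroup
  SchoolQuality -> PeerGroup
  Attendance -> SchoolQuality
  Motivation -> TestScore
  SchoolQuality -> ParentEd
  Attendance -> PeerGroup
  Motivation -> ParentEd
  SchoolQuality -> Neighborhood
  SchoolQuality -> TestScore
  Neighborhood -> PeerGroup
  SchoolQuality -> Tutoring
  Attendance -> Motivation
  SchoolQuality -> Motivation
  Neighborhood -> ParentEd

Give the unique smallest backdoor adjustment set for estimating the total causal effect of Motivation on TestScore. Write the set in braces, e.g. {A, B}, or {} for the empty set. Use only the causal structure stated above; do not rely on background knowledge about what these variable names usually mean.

{SchoolQuality}

Variables eligible for adjustment (non-descendants of Motivation, excluding Motivation and TestScore): {Attendance, Neighborhood, SchoolQuality}.
Backdoor paths from Motivation to TestScore:
  P1: Motivation <- Attendance -> SchoolQuality -> TestScore
  P2: Motivation <- Attendance -> PeerGroup <- SchoolQuality -> TestScore
  P3: Motivation <- Attendance -> PeerGroup <- Neighborhood <- SchoolQuality -> TestScore
  P4: Motivation <- Attendance -> PeerGroup <- Neighborhood -> ParentEd <- SchoolQuality -> TestScore
  P5: Motivation <- Attendance -> PeerGroup <- Neighborhood -> ParentEd -> Tutoring <- SchoolQuality -> TestScore
  P6: Motivation <- SchoolQuality -> TestScore
The empty set is not sufficient: P1 (Motivation <- Attendance -> SchoolQuality -> TestScore) has no collider blocking it and no conditioned non-collider, so it is open.
Try {SchoolQuality}:
  P1: blocked at chain node SchoolQuality ∈ conditioning set.
  P2: blocked at collider PeerGroup (neither it nor any descendant is in the conditioning set).
  P3: blocked at collider PeerGroup (neither it nor any descendant is in the conditioning set).
  P4: blocked at collider PeerGroup (neither it nor any descendant is in the conditioning set).
  P5: blocked at collider PeerGroup (neither it nor any descendant is in the conditioning set).
  P6: blocked at fork node SchoolQuality ∈ conditioning set.
{SchoolQuality} contains no descendant of Motivation and blocks every backdoor path.
No other singleton works — e.g. {Attendance} leaves P6 open — so {SchoolQuality} is the unique smallest valid adjustment set.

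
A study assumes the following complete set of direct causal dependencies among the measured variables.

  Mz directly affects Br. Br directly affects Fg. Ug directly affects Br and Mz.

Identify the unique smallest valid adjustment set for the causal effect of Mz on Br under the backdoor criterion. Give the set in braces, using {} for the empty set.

{Ug}

Variables eligible for adjustment (non-descendants of Mz, excluding Mz and Br): {Ug}.
Backdoor paths from Mz to Br:
  P1: Mz <- Ug -> Br
The empty set is not sufficient: P1 (Mz <- Ug -> Br) has no collider blocking it and no conditioned non-collider, so it is open.
Try {Ug}:
  P1: blocked at fork node Ug ∈ conditioning set.
{Ug} contains no descendant of Mz and blocks every backdoor path.
{Ug} is the unique smallest valid adjustment set.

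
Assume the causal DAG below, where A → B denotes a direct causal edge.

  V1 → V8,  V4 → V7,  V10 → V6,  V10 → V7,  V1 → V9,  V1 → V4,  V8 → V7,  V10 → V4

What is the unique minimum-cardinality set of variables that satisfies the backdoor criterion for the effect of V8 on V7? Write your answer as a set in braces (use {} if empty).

{V1}

Variables eligible for adjustment (non-descendants of V8, excluding V8 and V7): {V1, V10, V4, V6, V9}.
Backdoor paths from V8 to V7:
  P1: V8 <- V1 -> V4 <- V10 -> V7
  P2: V8 <- V1 -> V4 -> V7
The empty set is not sufficient: P2 (V8 <- V1 -> V4 -> V7) has no collider blocking it and no conditioned non-collider, so it is open.
Try {V1}:
  P1: blocked at fork node V1 ∈ conditioning set.
  P2: blocked at fork node V1 ∈ conditioning set.
{V1} contains no descendant of V8 and blocks every backdoor path.
No other singleton works — e.g. {V10} leaves P2 open — so {V1} is the unique smallest valid adjustment set.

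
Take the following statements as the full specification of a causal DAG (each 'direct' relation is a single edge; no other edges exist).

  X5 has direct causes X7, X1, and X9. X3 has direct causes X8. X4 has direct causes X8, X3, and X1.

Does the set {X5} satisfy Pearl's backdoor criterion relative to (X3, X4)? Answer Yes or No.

No

Backdoor paths from X3 to X4 (paths whose first edge points into X3):
  P1: X3 <- X8 -> X4
Condition 1 (no descendant of X3 in the set): holds — descendants of X3 are {X4}; none are in {X5}.
Condition 2 (every backdoor path blocked by {X5}):
  P1: open — no interior node is in the conditioning set.
{X5} does not satisfy the backdoor criterion.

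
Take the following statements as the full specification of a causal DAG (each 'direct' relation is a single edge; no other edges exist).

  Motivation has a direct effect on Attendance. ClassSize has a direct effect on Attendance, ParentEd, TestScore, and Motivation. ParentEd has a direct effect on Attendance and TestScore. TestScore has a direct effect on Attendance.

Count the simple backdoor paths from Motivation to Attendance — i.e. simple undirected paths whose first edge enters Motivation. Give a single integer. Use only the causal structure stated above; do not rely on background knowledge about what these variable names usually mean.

5

A backdoor path from Motivation to Attendance is any simple undirected path whose first edge points into Motivation (i.e. leaves Motivation via a parent).
Parents of Motivation: {ClassSize}.
Enumerating:
  P1: Motivation <- ClassSize -> ParentEd -> TestScore -> Attendance
  P2: Motivation <- ClassSize -> ParentEd -> Attendance
  P3: Motivation <- ClassSize -> TestScore <- ParentEd -> Attendance
  P4: Motivation <- ClassSize -> TestScore -> Attendance
  P5: Motivation <- ClassSize -> Attendance
That exhausts the simple backdoor paths. Count: 5.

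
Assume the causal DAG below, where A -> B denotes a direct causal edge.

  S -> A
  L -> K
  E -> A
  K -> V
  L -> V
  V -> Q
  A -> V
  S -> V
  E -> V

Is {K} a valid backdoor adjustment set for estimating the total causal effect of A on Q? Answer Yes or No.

No

Backdoor paths from A to Q (paths whose first edge points into A):
  P1: A <- E -> V -> Q
  P2: A <- S -> V -> Q
Condition 1 (no descendant of A in the set): holds — descendants of A are {Q, V}; none are in {K}.
Condition 2 (every backdoor path blocked by {K}):
  P1: open — no interior node is in the conditioning set.
  P2: open — no interior node is in the conditioning set.
{K} does not satisfy the backdoor criterion.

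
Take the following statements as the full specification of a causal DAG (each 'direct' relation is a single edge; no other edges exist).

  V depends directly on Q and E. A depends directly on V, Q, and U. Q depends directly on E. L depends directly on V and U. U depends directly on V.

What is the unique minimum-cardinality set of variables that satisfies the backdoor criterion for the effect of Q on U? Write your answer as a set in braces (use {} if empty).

{E}

Variables eligible for adjustment (non-descendants of Q, excluding Q and U): {E}.
Backdoor paths from Q to U:
  P1: Q <- E -> V -> U
  P2: Q <- E -> V -> L <- U
  P3: Q <- E -> V -> A <- U
The empty set is not sufficient: P1 (Q <- E -> V -> U) has no collider blocking it and no conditioned non-collider, so it is open.
Try {E}:
  P1: blocked at fork node E ∈ conditioning set.
  P2: blocked at fork node E ∈ conditioning set.
  P3: blocked at fork node E ∈ conditioning set.
{E} contains no descendant of Q and blocks every backdoor path.
{E} is the unique smallest valid adjustment set.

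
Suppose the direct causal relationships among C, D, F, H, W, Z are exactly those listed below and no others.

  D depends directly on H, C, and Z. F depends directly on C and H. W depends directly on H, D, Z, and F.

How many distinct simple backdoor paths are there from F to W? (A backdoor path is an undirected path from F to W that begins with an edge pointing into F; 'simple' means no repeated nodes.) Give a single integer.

6

A backdoor path from F to W is any simple undirected path whose first edge points into F (i.e. leaves F via a parent).
Parents of F: {C, H}.
Enumerating:
  P1: F <- C -> D <- Z -> W
  P2: F <- C -> D <- H -> W
  P3: F <- C -> D -> W
  P4: F <- H -> D <- Z -> W
  P5: F <- H -> D -> W
  P6: F <- H -> W
That exhausts the simple backdoor paths. Count: 6.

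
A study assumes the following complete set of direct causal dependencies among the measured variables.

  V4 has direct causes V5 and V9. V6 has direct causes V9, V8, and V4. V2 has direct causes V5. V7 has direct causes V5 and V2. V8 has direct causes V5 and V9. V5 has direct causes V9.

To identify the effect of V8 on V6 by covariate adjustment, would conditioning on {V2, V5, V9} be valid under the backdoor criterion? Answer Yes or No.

Backdoor paths from V8 to V6 (paths whose first edge points into V8):
  P1: V8 <- V9 -> V5 -> V4 -> V6
  P2: V8 <- V9 -> V4 -> V6
  P3: V8 <- V9 -> V6
  P4: V8 <- V5 <- V9 -> V4 -> V6
  P5: V8 <- V5 <- V9 -> V6
  P6: V8 <- V5 -> V4 <- V9 -> V6
  P7: V8 <- V5 -> V4 -> V6
Condition 1 (no descendant of V8 in the set): holds — descendants of V8 are {V6}; none are in {V2, V5, V9}.
Condition 2 (every backdoor path blocked by {V2, V5, V9}):
  P1: blocked at fork node V9 ∈ conditioning set.
  P2: blocked at fork node V9 ∈ conditioning set.
  P3: blocked at fork node V9 ∈ conditioning set.
  P4: blocked at chain node V5 ∈ conditioning set.
  P5: blocked at chain node V5 ∈ conditioning set.
  P6: blocked at fork node V5 ∈ conditioning set.
  P7: blocked at fork node V5 ∈ conditioning set.
{V2, V5, V9} satisfies the backdoor criterion.

Yes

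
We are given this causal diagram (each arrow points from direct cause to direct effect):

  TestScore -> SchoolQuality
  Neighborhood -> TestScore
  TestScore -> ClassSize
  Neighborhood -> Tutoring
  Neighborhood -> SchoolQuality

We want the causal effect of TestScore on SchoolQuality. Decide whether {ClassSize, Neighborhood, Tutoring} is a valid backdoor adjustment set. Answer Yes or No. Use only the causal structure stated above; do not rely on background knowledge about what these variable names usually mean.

Backdoor paths from TestScore to SchoolQuality (paths whose first edge points into TestScore):
  P1: TestScore <- Neighborhood -> SchoolQuality
Condition 1 (no descendant of TestScore in the set): FAILS — ClassSize is a descendant of TestScore.
Condition 2 (every backdoor path blocked by {ClassSize, Neighborhood, Tutoring}):
  P1: blocked at fork node Neighborhood ∈ conditioning set.
{ClassSize, Neighborhood, Tutoring} does not satisfy the backdoor criterion.

No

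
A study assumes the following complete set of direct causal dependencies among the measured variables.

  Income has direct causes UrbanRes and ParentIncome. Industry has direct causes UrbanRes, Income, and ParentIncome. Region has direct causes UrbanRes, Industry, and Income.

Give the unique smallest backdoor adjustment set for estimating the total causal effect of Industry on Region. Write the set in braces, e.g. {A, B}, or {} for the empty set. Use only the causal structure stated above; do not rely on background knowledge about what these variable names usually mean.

Variables eligible for adjustment (non-descendants of Industry, excluding Industry and Region): {Income, ParentIncome, UrbanRes}.
Backdoor paths from Industry to Region:
  P1: Industry <- ParentIncome -> Income <- UrbanRes -> Region
  P2: Industry <- ParentIncome -> Income -> Region
  P3: Industry <- UrbanRes -> Income -> Region
  P4: Industry <- UrbanRes -> Region
  P5: Industry <- Income <- UrbanRes -> Region
  P6: Industry <- Income -> Region
The empty set is not sufficient: P2 (Industry <- ParentIncome -> Income -> Region) has no collider blocking it and no conditioned non-collider, so it is open.
Try {Income, UrbanRes}:
  P1: blocked at fork node UrbanRes ∈ conditioning set.
  P2: blocked at chain node Income ∈ conditioning set.
  P3: blocked at fork node UrbanRes ∈ conditioning set.
  P4: blocked at fork node UrbanRes ∈ conditioning set.
  P5: blocked at chain node Income ∈ conditioning set.
  P6: blocked at fork node Income ∈ conditioning set.
{Income, UrbanRes} contains no descendant of Industry and blocks every backdoor path.
Every element of {Income, UrbanRes} is needed (dropping Income leaves P2 open; dropping UrbanRes leaves P1 open), so no proper subset is valid.
Among all size-2 subsets of the eligible variables, only {Income, UrbanRes} blocks every backdoor path, so it is the unique smallest valid adjustment set.

{Income, UrbanRes}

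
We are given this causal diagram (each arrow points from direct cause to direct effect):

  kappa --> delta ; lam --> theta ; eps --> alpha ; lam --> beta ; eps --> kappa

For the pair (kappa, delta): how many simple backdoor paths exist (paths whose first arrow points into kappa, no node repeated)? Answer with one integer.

A backdoor path from kappa to delta is any simple undirected path whose first edge points into kappa (i.e. leaves kappa via a parent).
Parents of kappa: {eps}.
No simple path from any parent of kappa reaches delta without revisiting kappa, so there are no backdoor paths.

0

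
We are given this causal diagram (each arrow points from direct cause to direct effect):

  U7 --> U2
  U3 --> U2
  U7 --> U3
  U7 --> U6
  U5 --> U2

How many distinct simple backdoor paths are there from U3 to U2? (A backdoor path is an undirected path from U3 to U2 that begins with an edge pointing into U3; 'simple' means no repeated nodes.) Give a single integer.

A backdoor path from U3 to U2 is any simple undirected path whose first edge points into U3 (i.e. leaves U3 via a parent).
Parents of U3: {U7}.
Enumerating:
  P1: U3 <- U7 -> U2
That exhausts the simple backdoor paths. Count: 1.

1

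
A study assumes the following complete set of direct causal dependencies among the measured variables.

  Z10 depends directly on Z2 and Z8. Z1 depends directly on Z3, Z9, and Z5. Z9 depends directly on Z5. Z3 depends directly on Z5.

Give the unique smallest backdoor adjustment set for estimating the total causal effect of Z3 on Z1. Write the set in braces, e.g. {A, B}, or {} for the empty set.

{Z5}

Variables eligible for adjustment (non-descendants of Z3, excluding Z3 and Z1): {Z10, Z2, Z5, Z8, Z9}.
Backdoor paths from Z3 to Z1:
  P1: Z3 <- Z5 -> Z9 -> Z1
  P2: Z3 <- Z5 -> Z1
The empty set is not sufficient: P1 (Z3 <- Z5 -> Z9 -> Z1) has no collider blocking it and no conditioned non-collider, so it is open.
Try {Z5}:
  P1: blocked at fork node Z5 ∈ conditioning set.
  P2: blocked at fork node Z5 ∈ conditioning set.
{Z5} contains no descendant of Z3 and blocks every backdoor path.
No other singleton works — e.g. {Z2} leaves P1 open — so {Z5} is the unique smallest valid adjustment set.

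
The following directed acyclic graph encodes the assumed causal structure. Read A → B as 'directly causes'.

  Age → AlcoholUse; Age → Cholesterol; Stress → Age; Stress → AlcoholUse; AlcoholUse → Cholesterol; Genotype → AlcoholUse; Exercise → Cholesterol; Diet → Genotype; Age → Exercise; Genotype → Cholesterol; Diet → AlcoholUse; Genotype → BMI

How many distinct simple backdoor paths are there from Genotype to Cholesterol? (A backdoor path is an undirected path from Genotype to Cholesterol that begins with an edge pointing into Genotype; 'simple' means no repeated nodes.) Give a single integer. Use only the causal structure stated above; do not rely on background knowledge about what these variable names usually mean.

A backdoor path from Genotype to Cholesterol is any simple undirected path whose first edge points into Genotype (i.e. leaves Genotype via a parent).
Parents of Genotype: {Diet}.
Enumerating:
  P1: Genotype <- Diet -> AlcoholUse <- Stress -> Age -> Exercise -> Cholesterol
  P2: Genotype <- Diet -> AlcoholUse <- Stress -> Age -> Cholesterol
  P3: Genotype <- Diet -> AlcoholUse <- Age -> Exercise -> Cholesterol
  P4: Genotype <- Diet -> AlcoholUse <- Age -> Cholesterol
  P5: Genotype <- Diet -> AlcoholUse -> Cholesterol
That exhausts the simple backdoor paths. Count: 5.

5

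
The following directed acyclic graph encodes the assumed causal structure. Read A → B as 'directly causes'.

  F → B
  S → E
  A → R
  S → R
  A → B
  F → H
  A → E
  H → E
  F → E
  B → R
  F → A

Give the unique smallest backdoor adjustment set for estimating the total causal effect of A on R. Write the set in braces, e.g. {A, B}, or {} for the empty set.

Variables eligible for adjustment (non-descendants of A, excluding A and R): {F, H, S}.
Backdoor paths from A to R:
  P1: A <- F -> H -> E <- S -> R
  P2: A <- F -> E <- S -> R
  P3: A <- F -> B -> R
The empty set is not sufficient: P3 (A <- F -> B -> R) has no collider blocking it and no conditioned non-collider, so it is open.
Try {F}:
  P1: blocked at fork node F ∈ conditioning set.
  P2: blocked at fork node F ∈ conditioning set.
  P3: blocked at fork node F ∈ conditioning set.
{F} contains no descendant of A and blocks every backdoor path.
No other singleton works — e.g. {S} leaves P3 open — so {F} is the unique smallest valid adjustment set.

{F}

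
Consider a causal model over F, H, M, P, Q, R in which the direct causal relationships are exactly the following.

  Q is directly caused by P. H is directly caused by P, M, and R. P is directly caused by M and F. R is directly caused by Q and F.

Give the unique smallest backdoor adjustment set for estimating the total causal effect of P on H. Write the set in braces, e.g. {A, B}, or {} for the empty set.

{F, M}

Variables eligible for adjustment (non-descendants of P, excluding P and H): {F, M}.
Backdoor paths from P to H:
  P1: P <- F -> R -> H
  P2: P <- M -> H
The empty set is not sufficient: P1 (P <- F -> R -> H) has no collider blocking it and no conditioned non-collider, so it is open.
Try {F, M}:
  P1: blocked at fork node F ∈ conditioning set.
  P2: blocked at fork node M ∈ conditioning set.
{F, M} contains no descendant of P and blocks every backdoor path.
Every element of {F, M} is needed (dropping F leaves P1 open; dropping M leaves P2 open), so no proper subset is valid.
Among all size-2 subsets of the eligible variables, only {F, M} blocks every backdoor path, so it is the unique smallest valid adjustment set.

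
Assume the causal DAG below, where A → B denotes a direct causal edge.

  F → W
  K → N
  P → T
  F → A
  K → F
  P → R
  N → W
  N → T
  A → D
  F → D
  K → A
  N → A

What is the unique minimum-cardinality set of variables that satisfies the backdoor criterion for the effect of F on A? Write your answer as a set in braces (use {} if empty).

{K}

Variables eligible for adjustment (non-descendants of F, excluding F and A): {K, N, P, R, T}.
Backdoor paths from F to A:
  P1: F <- K -> N -> A
  P2: F <- K -> A
The empty set is not sufficient: P1 (F <- K -> N -> A) has no collider blocking it and no conditioned non-collider, so it is open.
Try {K}:
  P1: blocked at fork node K ∈ conditioning set.
  P2: blocked at fork node K ∈ conditioning set.
{K} contains no descendant of F and blocks every backdoor path.
No other singleton works — e.g. {P} leaves P1 open — so {K} is the unique smallest valid adjustment set.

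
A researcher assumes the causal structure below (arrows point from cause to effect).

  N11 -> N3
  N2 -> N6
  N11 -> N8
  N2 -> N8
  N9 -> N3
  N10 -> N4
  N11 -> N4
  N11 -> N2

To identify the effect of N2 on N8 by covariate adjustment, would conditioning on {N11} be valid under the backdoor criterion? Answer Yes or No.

Yes

Backdoor paths from N2 to N8 (paths whose first edge points into N2):
  P1: N2 <- N11 -> N8
Condition 1 (no descendant of N2 in the set): holds — descendants of N2 are {N6, N8}; none are in {N11}.
Condition 2 (every backdoor path blocked by {N11}):
  P1: blocked at fork node N11 ∈ conditioning set.
{N11} satisfies the backdoor criterion.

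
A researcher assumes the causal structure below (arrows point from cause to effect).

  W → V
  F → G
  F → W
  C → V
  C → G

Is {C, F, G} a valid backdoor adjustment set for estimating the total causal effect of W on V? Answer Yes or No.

Yes

Backdoor paths from W to V (paths whose first edge points into W):
  P1: W <- F -> G <- C -> V
Condition 1 (no descendant of W in the set): holds — descendants of W are {V}; none are in {C, F, G}.
Condition 2 (every backdoor path blocked by {C, F, G}):
  P1: blocked at fork node F ∈ conditioning set.
{C, F, G} satisfies the backdoor criterion.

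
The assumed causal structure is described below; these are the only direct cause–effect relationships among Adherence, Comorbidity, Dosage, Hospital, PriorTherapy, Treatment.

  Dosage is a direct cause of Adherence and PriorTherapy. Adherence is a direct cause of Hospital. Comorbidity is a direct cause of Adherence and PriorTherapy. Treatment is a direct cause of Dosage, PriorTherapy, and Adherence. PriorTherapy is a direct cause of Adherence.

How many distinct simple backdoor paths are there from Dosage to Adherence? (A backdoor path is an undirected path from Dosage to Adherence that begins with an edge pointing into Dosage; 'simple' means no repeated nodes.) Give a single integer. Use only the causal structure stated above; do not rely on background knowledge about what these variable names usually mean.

3

A backdoor path from Dosage to Adherence is any simple undirected path whose first edge points into Dosage (i.e. leaves Dosage via a parent).
Parents of Dosage: {Treatment}.
Enumerating:
  P1: Dosage <- Treatment -> PriorTherapy <- Comorbidity -> Adherence
  P2: Dosage <- Treatment -> PriorTherapy -> Adherence
  P3: Dosage <- Treatment -> Adherence
That exhausts the simple backdoor paths. Count: 3.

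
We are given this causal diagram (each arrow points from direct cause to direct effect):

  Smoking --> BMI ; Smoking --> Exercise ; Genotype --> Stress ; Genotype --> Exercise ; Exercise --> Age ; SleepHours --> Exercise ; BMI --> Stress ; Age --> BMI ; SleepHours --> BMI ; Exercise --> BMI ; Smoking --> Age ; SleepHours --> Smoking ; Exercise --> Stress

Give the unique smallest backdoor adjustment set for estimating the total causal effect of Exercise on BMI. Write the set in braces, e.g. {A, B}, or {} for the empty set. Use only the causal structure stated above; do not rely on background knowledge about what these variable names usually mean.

Variables eligible for adjustment (non-descendants of Exercise, excluding Exercise and BMI): {Genotype, SleepHours, Smoking}.
Backdoor paths from Exercise to BMI:
  P1: Exercise <- SleepHours -> Smoking -> Age -> BMI
  P2: Exercise <- SleepHours -> Smoking -> BMI
  P3: Exercise <- SleepHours -> BMI
  P4: Exercise <- Genotype -> Stress <- BMI
  P5: Exercise <- Smoking <- SleepHours -> BMI
  P6: Exercise <- Smoking -> Age -> BMI
  P7: Exercise <- Smoking -> BMI
The empty set is not sufficient: P1 (Exercise <- SleepHours -> Smoking -> Age -> BMI) has no collider blocking it and no conditioned non-collider, so it is open.
Try {SleepHours, Smoking}:
  P1: blocked at fork node SleepHours ∈ conditioning set.
  P2: blocked at fork node SleepHours ∈ conditioning set.
  P3: blocked at fork node SleepHours ∈ conditioning set.
  P4: blocked at collider Stress (neither it nor any descendant is in the conditioning set).
  P5: blocked at chain node Smoking ∈ conditioning set.
  P6: blocked at fork node Smoking ∈ conditioning set.
  P7: blocked at fork node Smoking ∈ conditioning set.
{SleepHours, Smoking} contains no descendant of Exercise and blocks every backdoor path.
Every element of {SleepHours, Smoking} is needed (dropping SleepHours leaves P3 open; dropping Smoking leaves P6 open), so no proper subset is valid.
Among all size-2 subsets of the eligible variables, only {SleepHours, Smoking} blocks every backdoor path, so it is the unique smallest valid adjustment set.

{SleepHours, Smoking}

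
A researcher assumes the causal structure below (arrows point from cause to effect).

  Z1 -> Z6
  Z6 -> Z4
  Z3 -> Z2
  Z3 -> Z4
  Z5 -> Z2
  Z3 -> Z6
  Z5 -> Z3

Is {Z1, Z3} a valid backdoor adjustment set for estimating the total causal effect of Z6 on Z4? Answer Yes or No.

Yes

Backdoor paths from Z6 to Z4 (paths whose first edge points into Z6):
  P1: Z6 <- Z3 -> Z4
Condition 1 (no descendant of Z6 in the set): holds — descendants of Z6 are {Z4}; none are in {Z1, Z3}.
Condition 2 (every backdoor path blocked by {Z1, Z3}):
  P1: blocked at fork node Z3 ∈ conditioning set.
{Z1, Z3} satisfies the backdoor criterion.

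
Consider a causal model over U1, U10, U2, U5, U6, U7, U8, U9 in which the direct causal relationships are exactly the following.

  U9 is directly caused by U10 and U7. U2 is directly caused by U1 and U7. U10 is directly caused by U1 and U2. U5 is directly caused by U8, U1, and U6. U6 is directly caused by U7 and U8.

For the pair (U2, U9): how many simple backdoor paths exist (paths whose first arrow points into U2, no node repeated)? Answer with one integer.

A backdoor path from U2 to U9 is any simple undirected path whose first edge points into U2 (i.e. leaves U2 via a parent).
Parents of U2: {U1, U7}.
Enumerating:
  P1: U2 <- U1 -> U10 -> U9
  P2: U2 <- U1 -> U5 <- U8 -> U6 <- U7 -> U9
  P3: U2 <- U1 -> U5 <- U6 <- U7 -> U9
  P4: U2 <- U7 -> U9
  P5: U2 <- U7 -> U6 <- U8 -> U5 <- U1 -> U10 -> U9
  P6: U2 <- U7 -> U6 -> U5 <- U1 -> U10 -> U9
That exhausts the simple backdoor paths. Count: 6.

6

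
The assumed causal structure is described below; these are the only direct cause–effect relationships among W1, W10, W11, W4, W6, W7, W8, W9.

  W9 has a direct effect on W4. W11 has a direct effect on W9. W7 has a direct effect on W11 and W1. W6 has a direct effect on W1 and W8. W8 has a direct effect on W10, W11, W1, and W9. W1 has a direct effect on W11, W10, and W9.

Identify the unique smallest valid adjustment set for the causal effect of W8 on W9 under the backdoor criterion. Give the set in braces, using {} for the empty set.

Variables eligible for adjustment (non-descendants of W8, excluding W8 and W9): {W6, W7}.
Backdoor paths from W8 to W9:
  P1: W8 <- W6 -> W1 <- W7 -> W11 -> W9
  P2: W8 <- W6 -> W1 -> W11 -> W9
  P3: W8 <- W6 -> W1 -> W9
The empty set is not sufficient: P2 (W8 <- W6 -> W1 -> W11 -> W9) has no collider blocking it and no conditioned non-collider, so it is open.
Try {W6}:
  P1: blocked at fork node W6 ∈ conditioning set.
  P2: blocked at fork node W6 ∈ conditioning set.
  P3: blocked at fork node W6 ∈ conditioning set.
{W6} contains no descendant of W8 and blocks every backdoor path.
No other singleton works — e.g. {W7} leaves P2 open — so {W6} is the unique smallest valid adjustment set.

{W6}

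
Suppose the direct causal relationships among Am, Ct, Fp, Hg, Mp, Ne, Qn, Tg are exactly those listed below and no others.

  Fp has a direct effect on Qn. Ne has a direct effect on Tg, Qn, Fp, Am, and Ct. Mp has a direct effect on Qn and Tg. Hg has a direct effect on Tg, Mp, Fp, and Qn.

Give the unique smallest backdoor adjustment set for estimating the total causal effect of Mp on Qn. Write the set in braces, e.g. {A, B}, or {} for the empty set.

Variables eligible for adjustment (non-descendants of Mp, excluding Mp and Qn): {Am, Ct, Fp, Hg, Ne}.
Backdoor paths from Mp to Qn:
  P1: Mp <- Hg -> Fp <- Ne -> Qn
  P2: Mp <- Hg -> Fp -> Qn
  P3: Mp <- Hg -> Qn
  P4: Mp <- Hg -> Tg <- Ne -> Fp -> Qn
  P5: Mp <- Hg -> Tg <- Ne -> Qn
The empty set is not sufficient: P2 (Mp <- Hg -> Fp -> Qn) has no collider blocking it and no conditioned non-collider, so it is open.
Try {Hg}:
  P1: blocked at fork node Hg ∈ conditioning set.
  P2: blocked at fork node Hg ∈ conditioning set.
  P3: blocked at fork node Hg ∈ conditioning set.
  P4: blocked at fork node Hg ∈ conditioning set.
  P5: blocked at fork node Hg ∈ conditioning set.
{Hg} contains no descendant of Mp and blocks every backdoor path.
No other singleton works — e.g. {Ne} leaves P2 open — so {Hg} is the unique smallest valid adjustment set.

{Hg}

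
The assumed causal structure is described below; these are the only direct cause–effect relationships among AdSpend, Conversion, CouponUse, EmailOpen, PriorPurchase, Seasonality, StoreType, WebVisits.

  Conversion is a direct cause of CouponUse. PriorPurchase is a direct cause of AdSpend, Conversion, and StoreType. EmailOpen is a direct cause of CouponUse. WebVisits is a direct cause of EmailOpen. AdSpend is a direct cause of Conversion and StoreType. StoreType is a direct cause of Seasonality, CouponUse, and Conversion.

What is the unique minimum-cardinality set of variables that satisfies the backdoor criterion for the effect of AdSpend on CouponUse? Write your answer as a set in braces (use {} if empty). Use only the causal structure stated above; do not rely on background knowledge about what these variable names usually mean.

Variables eligible for adjustment (non-descendants of AdSpend, excluding AdSpend and CouponUse): {EmailOpen, PriorPurchase, WebVisits}.
Backdoor paths from AdSpend to CouponUse:
  P1: AdSpend <- PriorPurchase -> StoreType -> Conversion -> CouponUse
  P2: AdSpend <- PriorPurchase -> StoreType -> CouponUse
  P3: AdSpend <- PriorPurchase -> Conversion <- StoreType -> CouponUse
  P4: AdSpend <- PriorPurchase -> Conversion -> CouponUse
The empty set is not sufficient: P1 (AdSpend <- PriorPurchase -> StoreType -> Conversion -> CouponUse) has no collider blocking it and no conditioned non-collider, so it is open.
Try {PriorPurchase}:
  P1: blocked at fork node PriorPurchase ∈ conditioning set.
  P2: blocked at fork node PriorPurchase ∈ conditioning set.
  P3: blocked at fork node PriorPurchase ∈ conditioning set.
  P4: blocked at fork node PriorPurchase ∈ conditioning set.
{PriorPurchase} contains no descendant of AdSpend and blocks every backdoor path.
No other singleton works — e.g. {WebVisits} leaves P1 open — so {PriorPurchase} is the unique smallest valid adjustment set.

{PriorPurchase}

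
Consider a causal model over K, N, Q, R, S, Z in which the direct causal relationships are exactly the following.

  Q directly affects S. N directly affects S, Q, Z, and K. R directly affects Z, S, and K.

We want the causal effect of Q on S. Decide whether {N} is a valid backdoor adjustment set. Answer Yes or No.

Yes

Backdoor paths from Q to S (paths whose first edge points into Q):
  P1: Q <- N -> Z <- R -> S
  P2: Q <- N -> K <- R -> S
  P3: Q <- N -> S
Condition 1 (no descendant of Q in the set): holds — descendants of Q are {S}; none are in {N}.
Condition 2 (every backdoor path blocked by {N}):
  P1: blocked at fork node N ∈ conditioning set.
  P2: blocked at fork node N ∈ conditioning set.
  P3: blocked at fork node N ∈ conditioning set.
{N} satisfies the backdoor criterion.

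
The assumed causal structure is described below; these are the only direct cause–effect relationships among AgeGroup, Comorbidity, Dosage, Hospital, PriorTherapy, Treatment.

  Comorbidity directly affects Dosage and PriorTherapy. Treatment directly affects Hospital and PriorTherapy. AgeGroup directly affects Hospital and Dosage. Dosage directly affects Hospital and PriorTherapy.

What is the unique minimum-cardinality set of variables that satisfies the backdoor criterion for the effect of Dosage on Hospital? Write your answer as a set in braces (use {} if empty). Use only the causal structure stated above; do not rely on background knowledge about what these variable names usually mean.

{AgeGroup}

Variables eligible for adjustment (non-descendants of Dosage, excluding Dosage and Hospital): {AgeGroup, Comorbidity, Treatment}.
Backdoor paths from Dosage to Hospital:
  P1: Dosage <- Comorbidity -> PriorTherapy <- Treatment -> Hospital
  P2: Dosage <- AgeGroup -> Hospital
The empty set is not sufficient: P2 (Dosage <- AgeGroup -> Hospital) has no collider blocking it and no conditioned non-collider, so it is open.
Try {AgeGroup}:
  P1: blocked at collider PriorTherapy (neither it nor any descendant is in the conditioning set).
  P2: blocked at fork node AgeGroup ∈ conditioning set.
{AgeGroup} contains no descendant of Dosage and blocks every backdoor path.
No other singleton works — e.g. {Comorbidity} leaves P2 open — so {AgeGroup} is the unique smallest valid adjustment set.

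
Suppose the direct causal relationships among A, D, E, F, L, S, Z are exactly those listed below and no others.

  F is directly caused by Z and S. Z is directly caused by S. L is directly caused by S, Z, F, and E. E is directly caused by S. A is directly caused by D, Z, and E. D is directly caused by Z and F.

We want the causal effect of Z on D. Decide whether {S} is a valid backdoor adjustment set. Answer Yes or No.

Backdoor paths from Z to D (paths whose first edge points into Z):
  P1: Z <- S -> E -> L <- F -> D
  P2: Z <- S -> E -> A <- D
  P3: Z <- S -> F -> D
  P4: Z <- S -> F -> L <- E -> A <- D
  P5: Z <- S -> L <- E -> A <- D
  P6: Z <- S -> L <- F -> D
Condition 1 (no descendant of Z in the set): holds — descendants of Z are {A, D, F, L}; none are in {S}.
Condition 2 (every backdoor path blocked by {S}):
  P1: blocked at fork node S ∈ conditioning set.
  P2: blocked at fork node S ∈ conditioning set.
  P3: blocked at fork node S ∈ conditioning set.
  P4: blocked at fork node S ∈ conditioning set.
  P5: blocked at fork node S ∈ conditioning set.
  P6: blocked at fork node S ∈ conditioning set.
{S} satisfies the backdoor criterion.

Yes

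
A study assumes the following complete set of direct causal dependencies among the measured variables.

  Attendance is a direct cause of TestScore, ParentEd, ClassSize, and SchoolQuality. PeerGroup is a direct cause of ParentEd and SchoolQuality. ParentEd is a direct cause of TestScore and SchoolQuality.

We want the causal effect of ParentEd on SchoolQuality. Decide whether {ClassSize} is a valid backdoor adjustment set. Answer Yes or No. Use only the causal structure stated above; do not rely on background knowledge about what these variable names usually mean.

Backdoor paths from ParentEd to SchoolQuality (paths whose first edge points into ParentEd):
  P1: ParentEd <- PeerGroup -> SchoolQuality
  P2: ParentEd <- Attendance -> SchoolQuality
Condition 1 (no descendant of ParentEd in the set): holds — descendants of ParentEd are {SchoolQuality, TestScore}; none are in {ClassSize}.
Condition 2 (every backdoor path blocked by {ClassSize}):
  P1: open — no interior node is in the conditioning set.
  P2: open — no interior node is in the conditioning set.
{ClassSize} does not satisfy the backdoor criterion.

No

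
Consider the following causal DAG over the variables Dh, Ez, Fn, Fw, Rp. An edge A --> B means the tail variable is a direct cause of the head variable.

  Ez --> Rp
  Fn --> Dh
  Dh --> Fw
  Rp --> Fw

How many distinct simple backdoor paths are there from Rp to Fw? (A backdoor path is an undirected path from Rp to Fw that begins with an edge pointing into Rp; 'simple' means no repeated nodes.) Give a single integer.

0

A backdoor path from Rp to Fw is any simple undirected path whose first edge points into Rp (i.e. leaves Rp via a parent).
Parents of Rp: {Ez}.
No simple path from any parent of Rp reaches Fw without revisiting Rp, so there are no backdoor paths.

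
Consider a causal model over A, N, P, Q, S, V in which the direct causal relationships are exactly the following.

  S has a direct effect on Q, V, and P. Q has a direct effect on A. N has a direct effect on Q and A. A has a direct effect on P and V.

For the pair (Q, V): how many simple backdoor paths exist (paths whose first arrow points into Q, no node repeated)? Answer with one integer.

A backdoor path from Q to V is any simple undirected path whose first edge points into Q (i.e. leaves Q via a parent).
Parents of Q: {N, S}.
Enumerating:
  P1: Q <- S -> V
  P2: Q <- S -> P <- A -> V
  P3: Q <- N -> A -> V
  P4: Q <- N -> A -> P <- S -> V
That exhausts the simple backdoor paths. Count: 4.

4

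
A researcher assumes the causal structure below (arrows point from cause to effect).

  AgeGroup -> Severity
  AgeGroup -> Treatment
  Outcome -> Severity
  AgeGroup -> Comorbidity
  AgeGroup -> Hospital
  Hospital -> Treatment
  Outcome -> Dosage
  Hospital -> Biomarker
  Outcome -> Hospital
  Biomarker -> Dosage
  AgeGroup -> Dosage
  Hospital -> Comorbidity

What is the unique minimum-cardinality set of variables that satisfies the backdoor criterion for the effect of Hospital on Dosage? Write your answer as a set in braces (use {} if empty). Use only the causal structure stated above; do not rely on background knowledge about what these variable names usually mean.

Variables eligible for adjustment (non-descendants of Hospital, excluding Hospital and Dosage): {AgeGroup, Outcome, Severity}.
Backdoor paths from Hospital to Dosage:
  P1: Hospital <- Outcome -> Severity <- AgeGroup -> Dosage
  P2: Hospital <- Outcome -> Dosage
  P3: Hospital <- AgeGroup -> Severity <- Outcome -> Dosage
  P4: Hospital <- AgeGroup -> Dosage
The empty set is not sufficient: P2 (Hospital <- Outcome -> Dosage) has no collider blocking it and no conditioned non-collider, so it is open.
Try {AgeGroup, Outcome}:
  P1: blocked at fork node Outcome ∈ conditioning set.
  P2: blocked at fork node Outcome ∈ conditioning set.
  P3: blocked at fork node AgeGroup ∈ conditioning set.
  P4: blocked at fork node AgeGroup ∈ conditioning set.
{AgeGroup, Outcome} contains no descendant of Hospital and blocks every backdoor path.
Every element of {AgeGroup, Outcome} is needed (dropping AgeGroup leaves P4 open; dropping Outcome leaves P2 open), so no proper subset is valid.
Among all size-2 subsets of the eligible variables, only {AgeGroup, Outcome} blocks every backdoor path, so it is the unique smallest valid adjustment set.

{AgeGroup, Outcome}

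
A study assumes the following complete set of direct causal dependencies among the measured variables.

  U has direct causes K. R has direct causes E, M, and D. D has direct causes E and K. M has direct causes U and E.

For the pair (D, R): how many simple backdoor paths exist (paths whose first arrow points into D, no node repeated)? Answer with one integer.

4

A backdoor path from D to R is any simple undirected path whose first edge points into D (i.e. leaves D via a parent).
Parents of D: {E, K}.
Enumerating:
  P1: D <- K -> U -> M <- E -> R
  P2: D <- K -> U -> M -> R
  P3: D <- E -> M -> R
  P4: D <- E -> R
That exhausts the simple backdoor paths. Count: 4.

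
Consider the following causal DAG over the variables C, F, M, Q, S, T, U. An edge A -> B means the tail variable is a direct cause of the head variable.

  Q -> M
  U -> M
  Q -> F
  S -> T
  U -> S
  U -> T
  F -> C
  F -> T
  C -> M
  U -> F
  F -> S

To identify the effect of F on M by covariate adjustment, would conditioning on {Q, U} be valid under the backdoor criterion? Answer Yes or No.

Backdoor paths from F to M (paths whose first edge points into F):
  P1: F <- U -> M
  P2: F <- Q -> M
Condition 1 (no descendant of F in the set): holds — descendants of F are {C, M, S, T}; none are in {Q, U}.
Condition 2 (every backdoor path blocked by {Q, U}):
  P1: blocked at fork node U ∈ conditioning set.
  P2: blocked at fork node Q ∈ conditioning set.
{Q, U} satisfies the backdoor criterion.

Yes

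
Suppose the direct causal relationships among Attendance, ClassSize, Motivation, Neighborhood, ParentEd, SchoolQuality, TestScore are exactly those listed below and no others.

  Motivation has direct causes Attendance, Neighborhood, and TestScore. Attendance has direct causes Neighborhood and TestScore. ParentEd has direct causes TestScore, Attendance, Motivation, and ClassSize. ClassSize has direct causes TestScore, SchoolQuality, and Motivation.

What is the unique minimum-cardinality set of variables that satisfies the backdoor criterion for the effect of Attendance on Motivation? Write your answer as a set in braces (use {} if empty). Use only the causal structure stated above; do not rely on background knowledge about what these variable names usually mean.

Variables eligible for adjustment (non-descendants of Attendance, excluding Attendance and Motivation): {Neighborhood, SchoolQuality, TestScore}.
Backdoor paths from Attendance to Motivation:
  P1: Attendance <- TestScore -> Motivation
  P2: Attendance <- TestScore -> ClassSize <- Motivation
  P3: Attendance <- TestScore -> ClassSize -> ParentEd <- Motivation
  P4: Attendance <- TestScore -> ParentEd <- Motivation
  P5: Attendance <- TestScore -> ParentEd <- ClassSize <- Motivation
  P6: Attendance <- Neighborhood -> Motivation
The empty set is not sufficient: P1 (Attendance <- TestScore -> Motivation) has no collider blocking it and no conditioned non-collider, so it is open.
Try {Neighborhood, TestScore}:
  P1: blocked at fork node TestScore ∈ conditioning set.
  P2: blocked at fork node TestScore ∈ conditioning set.
  P3: blocked at fork node TestScore ∈ conditioning set.
  P4: blocked at fork node TestScore ∈ conditioning set.
  P5: blocked at fork node TestScore ∈ conditioning set.
  P6: blocked at fork node Neighborhood ∈ conditioning set.
{Neighborhood, TestScore} contains no descendant of Attendance and blocks every backdoor path.
Every element of {Neighborhood, TestScore} is needed (dropping Neighborhood leaves P6 open; dropping TestScore leaves P1 open), so no proper subset is valid.
Among all size-2 subsets of the eligible variables, only {Neighborhood, TestScore} blocks every backdoor path, so it is the unique smallest valid adjustment set.

{Neighborhood, TestScore}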